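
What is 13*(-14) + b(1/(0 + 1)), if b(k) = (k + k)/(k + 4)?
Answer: -908/5 ≈ -181.60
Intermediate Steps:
b(k) = 2*k/(4 + k) (b(k) = (2*k)/(4 + k) = 2*k/(4 + k))
13*(-14) + b(1/(0 + 1)) = 13*(-14) + 2/((0 + 1)*(4 + 1/(0 + 1))) = -182 + 2/(1*(4 + 1/1)) = -182 + 2*1/(4 + 1) = -182 + 2*1/5 = -182 + 2*1*(⅕) = -182 + ⅖ = -908/5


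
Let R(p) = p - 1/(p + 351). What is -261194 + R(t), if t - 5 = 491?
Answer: -220811207/847 ≈ -2.6070e+5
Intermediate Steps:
t = 496 (t = 5 + 491 = 496)
R(p) = p - 1/(351 + p)
-261194 + R(t) = -261194 + (-1 + 496**2 + 351*496)/(351 + 496) = -261194 + (-1 + 246016 + 174096)/847 = -261194 + (1/847)*420111 = -261194 + 420111/847 = -220811207/847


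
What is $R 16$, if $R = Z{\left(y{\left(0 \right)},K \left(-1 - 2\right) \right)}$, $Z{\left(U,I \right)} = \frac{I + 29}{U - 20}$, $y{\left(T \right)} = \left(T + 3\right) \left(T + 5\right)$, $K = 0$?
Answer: $- \frac{464}{5} \approx -92.8$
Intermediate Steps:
$y{\left(T \right)} = \left(3 + T\right) \left(5 + T\right)$
$Z{\left(U,I \right)} = \frac{29 + I}{-20 + U}$
$R = - \frac{29}{5}$ ($R = \frac{29 + 0 \left(-1 - 2\right)}{-20 + \left(15 + 0^{2} + 8 \cdot 0\right)} = \frac{29 + 0 \left(-3\right)}{-20 + \left(15 + 0 + 0\right)} = \frac{29 + 0}{-20 + 15} = \frac{1}{-5} \cdot 29 = \left(- \frac{1}{5}\right) 29 = - \frac{29}{5} \approx -5.8$)
$R 16 = \left(- \frac{29}{5}\right) 16 = - \frac{464}{5}$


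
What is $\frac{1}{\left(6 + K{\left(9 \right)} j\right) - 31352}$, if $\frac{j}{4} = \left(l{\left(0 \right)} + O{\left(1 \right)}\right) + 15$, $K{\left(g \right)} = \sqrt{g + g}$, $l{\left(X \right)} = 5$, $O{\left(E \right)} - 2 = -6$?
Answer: $- \frac{15673}{491248994} - \frac{48 \sqrt{2}}{245624497} \approx -3.2181 \cdot 10^{-5}$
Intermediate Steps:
$O{\left(E \right)} = -4$ ($O{\left(E \right)} = 2 - 6 = -4$)
$K{\left(g \right)} = \sqrt{2} \sqrt{g}$ ($K{\left(g \right)} = \sqrt{2 g} = \sqrt{2} \sqrt{g}$)
$j = 64$ ($j = 4 \left(\left(5 - 4\right) + 15\right) = 4 \left(1 + 15\right) = 4 \cdot 16 = 64$)
$\frac{1}{\left(6 + K{\left(9 \right)} j\right) - 31352} = \frac{1}{\left(6 + \sqrt{2} \sqrt{9} \cdot 64\right) - 31352} = \frac{1}{\left(6 + \sqrt{2} \cdot 3 \cdot 64\right) - 31352} = \frac{1}{\left(6 + 3 \sqrt{2} \cdot 64\right) - 31352} = \frac{1}{\left(6 + 192 \sqrt{2}\right) - 31352} = \frac{1}{-31346 + 192 \sqrt{2}}$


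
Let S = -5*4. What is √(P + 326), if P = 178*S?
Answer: 7*I*√66 ≈ 56.868*I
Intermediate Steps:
S = -20
P = -3560 (P = 178*(-20) = -3560)
√(P + 326) = √(-3560 + 326) = √(-3234) = 7*I*√66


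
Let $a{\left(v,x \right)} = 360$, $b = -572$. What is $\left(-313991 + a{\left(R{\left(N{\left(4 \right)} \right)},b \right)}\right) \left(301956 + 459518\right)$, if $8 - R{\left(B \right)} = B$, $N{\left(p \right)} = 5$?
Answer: $-238821852094$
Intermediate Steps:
$R{\left(B \right)} = 8 - B$
$\left(-313991 + a{\left(R{\left(N{\left(4 \right)} \right)},b \right)}\right) \left(301956 + 459518\right) = \left(-313991 + 360\right) \left(301956 + 459518\right) = \left(-313631\right) 761474 = -238821852094$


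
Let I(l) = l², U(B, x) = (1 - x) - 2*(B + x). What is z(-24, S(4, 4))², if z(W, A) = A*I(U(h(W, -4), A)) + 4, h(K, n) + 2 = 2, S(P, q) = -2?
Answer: 8836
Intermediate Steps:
h(K, n) = 0 (h(K, n) = -2 + 2 = 0)
U(B, x) = 1 - 3*x - 2*B (U(B, x) = (1 - x) - (2*B + 2*x) = (1 - x) + (-2*B - 2*x) = 1 - 3*x - 2*B)
z(W, A) = 4 + A*(1 - 3*A)² (z(W, A) = A*(1 - 3*A - 2*0)² + 4 = A*(1 - 3*A + 0)² + 4 = A*(1 - 3*A)² + 4 = 4 + A*(1 - 3*A)²)
z(-24, S(4, 4))² = (4 - 2*(-1 + 3*(-2))²)² = (4 - 2*(-1 - 6)²)² = (4 - 2*(-7)²)² = (4 - 2*49)² = (4 - 98)² = (-94)² = 8836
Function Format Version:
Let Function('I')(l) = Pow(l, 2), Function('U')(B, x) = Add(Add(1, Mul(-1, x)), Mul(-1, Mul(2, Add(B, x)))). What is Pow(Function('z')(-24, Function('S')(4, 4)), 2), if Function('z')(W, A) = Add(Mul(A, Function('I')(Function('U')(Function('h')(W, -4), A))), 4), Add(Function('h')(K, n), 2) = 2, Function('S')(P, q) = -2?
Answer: 8836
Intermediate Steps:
Function('h')(K, n) = 0 (Function('h')(K, n) = Add(-2, 2) = 0)
Function('U')(B, x) = Add(1, Mul(-3, x), Mul(-2, B)) (Function('U')(B, x) = Add(Add(1, Mul(-1, x)), Mul(-1, Add(Mul(2, B), Mul(2, x)))) = Add(Add(1, Mul(-1, x)), Add(Mul(-2, B), Mul(-2, x))) = Add(1, Mul(-3, x), Mul(-2, B)))
Function('z')(W, A) = Add(4, Mul(A, Pow(Add(1, Mul(-3, A)), 2))) (Function('z')(W, A) = Add(Mul(A, Pow(Add(1, Mul(-3, A), Mul(-2, 0)), 2)), 4) = Add(Mul(A, Pow(Add(1, Mul(-3, A), 0), 2)), 4) = Add(Mul(A, Pow(Add(1, Mul(-3, A)), 2)), 4) = Add(4, Mul(A, Pow(Add(1, Mul(-3, A)), 2))))
Pow(Function('z')(-24, Function('S')(4, 4)), 2) = Pow(Add(4, Mul(-2, Pow(Add(-1, Mul(3, -2)), 2))), 2) = Pow(Add(4, Mul(-2, Pow(Add(-1, -6), 2))), 2) = Pow(Add(4, Mul(-2, Pow(-7, 2))), 2) = Pow(Add(4, Mul(-2, 49)), 2) = Pow(Add(4, -98), 2) = Pow(-94, 2) = 8836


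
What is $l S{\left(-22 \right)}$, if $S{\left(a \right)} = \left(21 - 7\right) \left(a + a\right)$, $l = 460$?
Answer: $-283360$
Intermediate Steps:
$S{\left(a \right)} = 28 a$ ($S{\left(a \right)} = 14 \cdot 2 a = 28 a$)
$l S{\left(-22 \right)} = 460 \cdot 28 \left(-22\right) = 460 \left(-616\right) = -283360$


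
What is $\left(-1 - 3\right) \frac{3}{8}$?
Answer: $- \frac{3}{2} \approx -1.5$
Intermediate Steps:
$\left(-1 - 3\right) \frac{3}{8} = - 4 \cdot 3 \cdot \frac{1}{8} = \left(-4\right) \frac{3}{8} = - \frac{3}{2}$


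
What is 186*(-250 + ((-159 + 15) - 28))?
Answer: -78492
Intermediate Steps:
186*(-250 + ((-159 + 15) - 28)) = 186*(-250 + (-144 - 28)) = 186*(-250 - 172) = 186*(-422) = -78492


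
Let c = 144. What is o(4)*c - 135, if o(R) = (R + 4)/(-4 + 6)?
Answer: 441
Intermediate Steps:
o(R) = 2 + R/2 (o(R) = (4 + R)/2 = (4 + R)*(½) = 2 + R/2)
o(4)*c - 135 = (2 + (½)*4)*144 - 135 = (2 + 2)*144 - 135 = 4*144 - 135 = 576 - 135 = 441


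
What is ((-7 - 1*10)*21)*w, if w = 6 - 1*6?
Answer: 0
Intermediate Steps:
w = 0 (w = 6 - 6 = 0)
((-7 - 1*10)*21)*w = ((-7 - 1*10)*21)*0 = ((-7 - 10)*21)*0 = -17*21*0 = -357*0 = 0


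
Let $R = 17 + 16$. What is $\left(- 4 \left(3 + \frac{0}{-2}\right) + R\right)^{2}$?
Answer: $441$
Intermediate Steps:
$R = 33$
$\left(- 4 \left(3 + \frac{0}{-2}\right) + R\right)^{2} = \left(- 4 \left(3 + \frac{0}{-2}\right) + 33\right)^{2} = \left(- 4 \left(3 + 0 \left(- \frac{1}{2}\right)\right) + 33\right)^{2} = \left(- 4 \left(3 + 0\right) + 33\right)^{2} = \left(\left(-4\right) 3 + 33\right)^{2} = \left(-12 + 33\right)^{2} = 21^{2} = 441$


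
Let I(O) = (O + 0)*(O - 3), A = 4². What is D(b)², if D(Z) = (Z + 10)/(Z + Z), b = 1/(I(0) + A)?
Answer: 25921/4 ≈ 6480.3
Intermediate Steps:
A = 16
I(O) = O*(-3 + O)
b = 1/16 (b = 1/(0*(-3 + 0) + 16) = 1/(0*(-3) + 16) = 1/(0 + 16) = 1/16 ≈ 0.062500)
D(Z) = (10 + Z)/(2*Z) (D(Z) = (10 + Z)/((2*Z)) = (10 + Z)*(1/(2*Z)) = (10 + Z)/(2*Z))
D(b)² = ((10 + 1/16)/(2*(1/16)))² = ((½)*16*(161/16))² = (161/2)² = 25921/4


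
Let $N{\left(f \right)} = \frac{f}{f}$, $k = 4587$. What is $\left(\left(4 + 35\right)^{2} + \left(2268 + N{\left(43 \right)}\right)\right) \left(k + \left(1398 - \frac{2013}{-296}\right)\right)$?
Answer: $\frac{3360920835}{148} \approx 2.2709 \cdot 10^{7}$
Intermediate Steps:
$N{\left(f \right)} = 1$
$\left(\left(4 + 35\right)^{2} + \left(2268 + N{\left(43 \right)}\right)\right) \left(k + \left(1398 - \frac{2013}{-296}\right)\right) = \left(\left(4 + 35\right)^{2} + \left(2268 + 1\right)\right) \left(4587 + \left(1398 - \frac{2013}{-296}\right)\right) = \left(39^{2} + 2269\right) \left(4587 + \left(1398 - - \frac{2013}{296}\right)\right) = \left(1521 + 2269\right) \left(4587 + \left(1398 + \frac{2013}{296}\right)\right) = 3790 \left(4587 + \frac{415821}{296}\right) = 3790 \cdot \frac{1773573}{296} = \frac{3360920835}{148}$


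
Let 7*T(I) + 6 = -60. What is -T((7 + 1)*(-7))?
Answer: 66/7 ≈ 9.4286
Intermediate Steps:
T(I) = -66/7 (T(I) = -6/7 + (1/7)*(-60) = -6/7 - 60/7 = -66/7)
-T((7 + 1)*(-7)) = -1*(-66/7) = 66/7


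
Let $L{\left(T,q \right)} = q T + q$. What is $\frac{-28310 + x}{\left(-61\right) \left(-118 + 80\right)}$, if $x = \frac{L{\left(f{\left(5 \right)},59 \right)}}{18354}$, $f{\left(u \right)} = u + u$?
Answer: $- \frac{519601091}{42544572} \approx -12.213$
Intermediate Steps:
$f{\left(u \right)} = 2 u$
$L{\left(T,q \right)} = q + T q$ ($L{\left(T,q \right)} = T q + q = q + T q$)
$x = \frac{649}{18354}$ ($x = \frac{59 \left(1 + 2 \cdot 5\right)}{18354} = 59 \left(1 + 10\right) \frac{1}{18354} = 59 \cdot 11 \cdot \frac{1}{18354} = 649 \cdot \frac{1}{18354} = \frac{649}{18354} \approx 0.03536$)
$\frac{-28310 + x}{\left(-61\right) \left(-118 + 80\right)} = \frac{-28310 + \frac{649}{18354}}{\left(-61\right) \left(-118 + 80\right)} = - \frac{519601091}{18354 \left(\left(-61\right) \left(-38\right)\right)} = - \frac{519601091}{18354 \cdot 2318} = \left(- \frac{519601091}{18354}\right) \frac{1}{2318} = - \frac{519601091}{42544572}$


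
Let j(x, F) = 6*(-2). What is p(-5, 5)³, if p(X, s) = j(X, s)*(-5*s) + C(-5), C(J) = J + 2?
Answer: 26198073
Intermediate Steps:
j(x, F) = -12
C(J) = 2 + J
p(X, s) = -3 + 60*s (p(X, s) = -(-60)*s + (2 - 5) = 60*s - 3 = -3 + 60*s)
p(-5, 5)³ = (-3 + 60*5)³ = (-3 + 300)³ = 297³ = 26198073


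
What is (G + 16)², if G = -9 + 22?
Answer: 841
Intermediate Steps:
G = 13
(G + 16)² = (13 + 16)² = 29² = 841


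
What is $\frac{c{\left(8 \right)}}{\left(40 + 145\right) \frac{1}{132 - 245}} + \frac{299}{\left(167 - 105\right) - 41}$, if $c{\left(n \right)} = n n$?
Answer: $- \frac{96557}{3885} \approx -24.854$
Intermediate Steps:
$c{\left(n \right)} = n^{2}$
$\frac{c{\left(8 \right)}}{\left(40 + 145\right) \frac{1}{132 - 245}} + \frac{299}{\left(167 - 105\right) - 41} = \frac{8^{2}}{\left(40 + 145\right) \frac{1}{132 - 245}} + \frac{299}{\left(167 - 105\right) - 41} = \frac{64}{185 \frac{1}{-113}} + \frac{299}{62 - 41} = \frac{64}{185 \left(- \frac{1}{113}\right)} + \frac{299}{21} = \frac{64}{- \frac{185}{113}} + 299 \cdot \frac{1}{21} = 64 \left(- \frac{113}{185}\right) + \frac{299}{21} = - \frac{7232}{185} + \frac{299}{21} = - \frac{96557}{3885}$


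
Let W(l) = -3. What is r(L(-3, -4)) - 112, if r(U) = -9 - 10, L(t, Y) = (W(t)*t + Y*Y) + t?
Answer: -131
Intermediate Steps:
L(t, Y) = Y² - 2*t (L(t, Y) = (-3*t + Y*Y) + t = (-3*t + Y²) + t = (Y² - 3*t) + t = Y² - 2*t)
r(U) = -19
r(L(-3, -4)) - 112 = -19 - 112 = -131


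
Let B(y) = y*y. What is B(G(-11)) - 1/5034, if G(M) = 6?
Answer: 181223/5034 ≈ 36.000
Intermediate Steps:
B(y) = y²
B(G(-11)) - 1/5034 = 6² - 1/5034 = 36 - 1*1/5034 = 36 - 1/5034 = 181223/5034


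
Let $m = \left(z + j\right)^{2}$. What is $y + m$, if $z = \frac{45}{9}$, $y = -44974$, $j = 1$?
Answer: $-44938$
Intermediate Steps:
$z = 5$ ($z = 45 \cdot \frac{1}{9} = 5$)
$m = 36$ ($m = \left(5 + 1\right)^{2} = 6^{2} = 36$)
$y + m = -44974 + 36 = -44938$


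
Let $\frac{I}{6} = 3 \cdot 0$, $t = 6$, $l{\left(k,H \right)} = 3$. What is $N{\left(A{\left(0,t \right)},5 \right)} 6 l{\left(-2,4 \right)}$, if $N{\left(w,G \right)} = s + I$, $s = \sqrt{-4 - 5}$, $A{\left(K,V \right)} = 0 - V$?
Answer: $54 i \approx 54.0 i$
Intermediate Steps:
$A{\left(K,V \right)} = - V$
$I = 0$ ($I = 6 \cdot 3 \cdot 0 = 6 \cdot 0 = 0$)
$s = 3 i$ ($s = \sqrt{-9} = 3 i \approx 3.0 i$)
$N{\left(w,G \right)} = 3 i$ ($N{\left(w,G \right)} = 3 i + 0 = 3 i$)
$N{\left(A{\left(0,t \right)},5 \right)} 6 l{\left(-2,4 \right)} = 3 i 6 \cdot 3 = 3 i 18 = 54 i$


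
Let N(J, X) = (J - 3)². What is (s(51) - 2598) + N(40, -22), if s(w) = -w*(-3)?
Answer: -1076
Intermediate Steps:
s(w) = 3*w
N(J, X) = (-3 + J)²
(s(51) - 2598) + N(40, -22) = (3*51 - 2598) + (-3 + 40)² = (153 - 2598) + 37² = -2445 + 1369 = -1076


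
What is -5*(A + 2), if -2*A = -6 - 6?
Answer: -40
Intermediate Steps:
A = 6 (A = -(-6 - 6)/2 = -½*(-12) = 6)
-5*(A + 2) = -5*(6 + 2) = -5*8 = -40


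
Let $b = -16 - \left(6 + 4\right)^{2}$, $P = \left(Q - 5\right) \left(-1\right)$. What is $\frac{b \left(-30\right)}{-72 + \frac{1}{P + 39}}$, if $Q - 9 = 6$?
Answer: $- \frac{100920}{2087} \approx -48.357$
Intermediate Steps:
$Q = 15$ ($Q = 9 + 6 = 15$)
$P = -10$ ($P = \left(15 - 5\right) \left(-1\right) = 10 \left(-1\right) = -10$)
$b = -116$ ($b = -16 - 10^{2} = -16 - 100 = -116$)
$\frac{b \left(-30\right)}{-72 + \frac{1}{P + 39}} = \frac{\left(-116\right) \left(-30\right)}{-72 + \frac{1}{-10 + 39}} = \frac{3480}{-72 + \frac{1}{29}} = \frac{3480}{- \frac{2087}{29}} = 3480 \left(- \frac{29}{2087}\right) = - \frac{100920}{2087}$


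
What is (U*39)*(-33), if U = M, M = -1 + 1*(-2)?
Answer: 3861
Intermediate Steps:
M = -3 (M = -1 - 2 = -3)
U = -3
(U*39)*(-33) = -3*39*(-33) = -117*(-33) = 3861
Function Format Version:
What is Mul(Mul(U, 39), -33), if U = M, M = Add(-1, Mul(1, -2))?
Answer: 3861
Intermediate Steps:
M = -3 (M = Add(-1, -2) = -3)
U = -3
Mul(Mul(U, 39), -33) = Mul(Mul(-3, 39), -33) = Mul(-117, -33) = 3861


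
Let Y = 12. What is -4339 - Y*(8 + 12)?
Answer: -4579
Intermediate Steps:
-4339 - Y*(8 + 12) = -4339 - 12*(8 + 12) = -4339 - 12*20 = -4339 - 1*240 = -4339 - 240 = -4579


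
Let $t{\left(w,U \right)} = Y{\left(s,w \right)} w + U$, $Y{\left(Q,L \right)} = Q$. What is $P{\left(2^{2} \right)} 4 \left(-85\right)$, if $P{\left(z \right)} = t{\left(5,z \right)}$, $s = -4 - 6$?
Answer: $15640$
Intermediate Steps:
$s = -10$ ($s = -4 - 6 = -10$)
$t{\left(w,U \right)} = U - 10 w$ ($t{\left(w,U \right)} = - 10 w + U = U - 10 w$)
$P{\left(z \right)} = -50 + z$ ($P{\left(z \right)} = z - 50 = -50 + z$)
$P{\left(2^{2} \right)} 4 \left(-85\right) = \left(-50 + 2^{2}\right) 4 \left(-85\right) = \left(-50 + 4\right) 4 \left(-85\right) = \left(-46\right) 4 \left(-85\right) = \left(-184\right) \left(-85\right) = 15640$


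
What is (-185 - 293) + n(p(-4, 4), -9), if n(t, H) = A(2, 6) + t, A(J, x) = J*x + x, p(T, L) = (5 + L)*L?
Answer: -424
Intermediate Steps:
p(T, L) = L*(5 + L)
A(J, x) = x + J*x
n(t, H) = 18 + t (n(t, H) = 6*(1 + 2) + t = 6*3 + t = 18 + t)
(-185 - 293) + n(p(-4, 4), -9) = (-185 - 293) + (18 + 4*(5 + 4)) = -478 + (18 + 4*9) = -478 + (18 + 36) = -478 + 54 = -424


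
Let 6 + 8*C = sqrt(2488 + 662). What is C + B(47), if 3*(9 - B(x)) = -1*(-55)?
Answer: -121/12 + 15*sqrt(14)/8 ≈ -3.0677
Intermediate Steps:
C = -3/4 + 15*sqrt(14)/8 (C = -3/4 + sqrt(2488 + 662)/8 = -3/4 + sqrt(3150)/8 = -3/4 + (15*sqrt(14))/8 = -3/4 + 15*sqrt(14)/8 ≈ 6.2656)
B(x) = -28/3 (B(x) = 9 - (-1)*(-55)/3 = 9 - 1/3*55 = 9 - 55/3 = -28/3)
C + B(47) = (-3/4 + 15*sqrt(14)/8) - 28/3 = -121/12 + 15*sqrt(14)/8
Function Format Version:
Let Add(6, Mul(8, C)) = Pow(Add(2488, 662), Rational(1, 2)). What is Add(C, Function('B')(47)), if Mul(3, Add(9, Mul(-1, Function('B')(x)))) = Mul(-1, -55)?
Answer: Add(Rational(-121, 12), Mul(Rational(15, 8), Pow(14, Rational(1, 2)))) ≈ -3.0677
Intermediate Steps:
C = Add(Rational(-3, 4), Mul(Rational(15, 8), Pow(14, Rational(1, 2)))) (C = Add(Rational(-3, 4), Mul(Rational(1, 8), Pow(Add(2488, 662), Rational(1, 2)))) = Add(Rational(-3, 4), Mul(Rational(1, 8), Pow(3150, Rational(1, 2)))) = Add(Rational(-3, 4), Mul(Rational(1, 8), Mul(15, Pow(14, Rational(1, 2))))) = Add(Rational(-3, 4), Mul(Rational(15, 8), Pow(14, Rational(1, 2)))) ≈ 6.2656)
Function('B')(x) = Rational(-28, 3) (Function('B')(x) = Add(9, Mul(Rational(-1, 3), Mul(-1, -55))) = Add(9, Mul(Rational(-1, 3), 55)) = Add(9, Rational(-55, 3)) = Rational(-28, 3))
Add(C, Function('B')(47)) = Add(Add(Rational(-3, 4), Mul(Rational(15, 8), Pow(14, Rational(1, 2)))), Rational(-28, 3)) = Add(Rational(-121, 12), Mul(Rational(15, 8), Pow(14, Rational(1, 2))))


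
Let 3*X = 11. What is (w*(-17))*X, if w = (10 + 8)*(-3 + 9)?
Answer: -6732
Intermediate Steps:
X = 11/3 (X = (1/3)*11 = 11/3 ≈ 3.6667)
w = 108 (w = 18*6 = 108)
(w*(-17))*X = (108*(-17))*(11/3) = -1836*11/3 = -6732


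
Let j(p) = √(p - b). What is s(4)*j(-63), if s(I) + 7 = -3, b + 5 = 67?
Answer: -50*I*√5 ≈ -111.8*I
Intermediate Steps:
b = 62 (b = -5 + 67 = 62)
s(I) = -10 (s(I) = -7 - 3 = -10)
j(p) = √(-62 + p) (j(p) = √(p - 1*62) = √(p - 62) = √(-62 + p))
s(4)*j(-63) = -10*√(-62 - 63) = -50*I*√5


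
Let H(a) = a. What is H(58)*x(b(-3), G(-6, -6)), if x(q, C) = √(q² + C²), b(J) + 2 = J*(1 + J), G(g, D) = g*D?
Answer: 232*√82 ≈ 2100.8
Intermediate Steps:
G(g, D) = D*g
b(J) = -2 + J*(1 + J)
x(q, C) = √(C² + q²)
H(58)*x(b(-3), G(-6, -6)) = 58*√((-6*(-6))² + (-2 - 3 + (-3)²)²) = 58*√(36² + (-2 - 3 + 9)²) = 58*√(1296 + 4²) = 58*√(1296 + 16) = 58*√1312 = 58*(4*√82) = 232*√82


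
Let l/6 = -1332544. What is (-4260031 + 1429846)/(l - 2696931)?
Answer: 188679/712813 ≈ 0.26470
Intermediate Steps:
l = -7995264 (l = 6*(-1332544) = -7995264)
(-4260031 + 1429846)/(l - 2696931) = (-4260031 + 1429846)/(-7995264 - 2696931) = -2830185/(-10692195) = -2830185*(-1/10692195) = 188679/712813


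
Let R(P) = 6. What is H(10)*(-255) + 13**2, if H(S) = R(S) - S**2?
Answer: 24139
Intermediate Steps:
H(S) = 6 - S**2
H(10)*(-255) + 13**2 = (6 - 1*10**2)*(-255) + 13**2 = (6 - 1*100)*(-255) + 169 = (6 - 100)*(-255) + 169 = -94*(-255) + 169 = 23970 + 169 = 24139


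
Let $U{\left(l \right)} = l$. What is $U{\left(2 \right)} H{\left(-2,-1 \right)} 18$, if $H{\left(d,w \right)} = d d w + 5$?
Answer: $36$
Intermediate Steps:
$H{\left(d,w \right)} = 5 + w d^{2}$ ($H{\left(d,w \right)} = d^{2} w + 5 = w d^{2} + 5 = 5 + w d^{2}$)
$U{\left(2 \right)} H{\left(-2,-1 \right)} 18 = 2 \left(5 - \left(-2\right)^{2}\right) 18 = 2 \left(5 - 4\right) 18 = 2 \cdot 1 \cdot 18 = 2 \cdot 18 = 36$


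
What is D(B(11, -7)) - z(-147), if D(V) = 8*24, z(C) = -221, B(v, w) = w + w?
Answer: 413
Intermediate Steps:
B(v, w) = 2*w
D(V) = 192
D(B(11, -7)) - z(-147) = 192 - 1*(-221) = 192 + 221 = 413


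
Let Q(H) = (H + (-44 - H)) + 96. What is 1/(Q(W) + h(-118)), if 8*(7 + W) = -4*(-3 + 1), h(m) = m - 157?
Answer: -1/223 ≈ -0.0044843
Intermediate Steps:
h(m) = -157 + m
W = -6 (W = -7 + (-4*(-3 + 1))/8 = -7 + (-4*(-2))/8 = -7 + (⅛)*8 = -7 + 1 = -6)
Q(H) = 52 (Q(H) = -44 + 96 = 52)
1/(Q(W) + h(-118)) = 1/(52 + (-157 - 118)) = 1/(52 - 275) = 1/(-223) = -1/223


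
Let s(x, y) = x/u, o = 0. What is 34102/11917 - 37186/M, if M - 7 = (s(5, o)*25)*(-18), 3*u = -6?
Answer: -11898297/396766 ≈ -29.988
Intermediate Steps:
u = -2 (u = (⅓)*(-6) = -2)
s(x, y) = -x/2 (s(x, y) = x/(-2) = x*(-½) = -x/2)
M = 1132 (M = 7 + (-½*5*25)*(-18) = 7 - 5/2*25*(-18) = 7 - 125/2*(-18) = 7 + 1125 = 1132)
34102/11917 - 37186/M = 34102/11917 - 37186/1132 = 34102*(1/11917) - 37186*1/1132 = 2006/701 - 18593/566 = -11898297/396766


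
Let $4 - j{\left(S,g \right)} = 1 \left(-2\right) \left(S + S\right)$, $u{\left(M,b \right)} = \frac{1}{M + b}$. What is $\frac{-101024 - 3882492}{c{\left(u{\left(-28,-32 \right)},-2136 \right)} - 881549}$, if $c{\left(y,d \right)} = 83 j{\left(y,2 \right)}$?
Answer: $\frac{29876370}{6609169} \approx 4.5204$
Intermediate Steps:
$j{\left(S,g \right)} = 4 + 4 S$ ($j{\left(S,g \right)} = 4 - 1 \left(-2\right) \left(S + S\right) = 4 - - 2 \cdot 2 S = 4 - - 4 S = 4 + 4 S$)
$c{\left(y,d \right)} = 332 + 332 y$ ($c{\left(y,d \right)} = 83 \left(4 + 4 y\right) = 332 + 332 y$)
$\frac{-101024 - 3882492}{c{\left(u{\left(-28,-32 \right)},-2136 \right)} - 881549} = \frac{-101024 - 3882492}{\left(332 + \frac{332}{-28 - 32}\right) - 881549} = - \frac{3983516}{\left(332 + \frac{332}{-60}\right) - 881549} = - \frac{3983516}{\left(332 + 332 \left(- \frac{1}{60}\right)\right) - 881549} = - \frac{3983516}{\left(332 - \frac{83}{15}\right) - 881549} = - \frac{3983516}{\frac{4897}{15} - 881549} = - \frac{3983516}{- \frac{13218338}{15}} = \left(-3983516\right) \left(- \frac{15}{13218338}\right) = \frac{29876370}{6609169}$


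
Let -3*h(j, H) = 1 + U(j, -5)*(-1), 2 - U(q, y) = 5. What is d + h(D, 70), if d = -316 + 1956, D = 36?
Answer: 4916/3 ≈ 1638.7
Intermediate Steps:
U(q, y) = -3 (U(q, y) = 2 - 1*5 = 2 - 5 = -3)
h(j, H) = -4/3 (h(j, H) = -(1 - 3*(-1))/3 = -(1 + 3)/3 = -⅓*4 = -4/3)
d = 1640
d + h(D, 70) = 1640 - 4/3 = 4916/3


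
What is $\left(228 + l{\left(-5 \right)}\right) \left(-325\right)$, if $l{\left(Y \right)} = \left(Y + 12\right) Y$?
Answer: $-62725$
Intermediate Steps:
$l{\left(Y \right)} = Y \left(12 + Y\right)$ ($l{\left(Y \right)} = \left(12 + Y\right) Y = Y \left(12 + Y\right)$)
$\left(228 + l{\left(-5 \right)}\right) \left(-325\right) = \left(228 - 5 \left(12 - 5\right)\right) \left(-325\right) = \left(228 - 35\right) \left(-325\right) = 193 \left(-325\right) = -62725$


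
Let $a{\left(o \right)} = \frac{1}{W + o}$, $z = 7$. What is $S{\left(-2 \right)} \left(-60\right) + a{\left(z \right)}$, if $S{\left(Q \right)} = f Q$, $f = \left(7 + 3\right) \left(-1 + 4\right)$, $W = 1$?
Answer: $\frac{28801}{8} \approx 3600.1$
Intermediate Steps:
$f = 30$ ($f = 10 \cdot 3 = 30$)
$a{\left(o \right)} = \frac{1}{1 + o}$
$S{\left(Q \right)} = 30 Q$
$S{\left(-2 \right)} \left(-60\right) + a{\left(z \right)} = 30 \left(-2\right) \left(-60\right) + \frac{1}{1 + 7} = \left(-60\right) \left(-60\right) + \frac{1}{8} = 3600 + \frac{1}{8} = \frac{28801}{8}$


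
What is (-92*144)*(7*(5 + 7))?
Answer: -1112832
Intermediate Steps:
(-92*144)*(7*(5 + 7)) = -92736*12 = -13248*84 = -1112832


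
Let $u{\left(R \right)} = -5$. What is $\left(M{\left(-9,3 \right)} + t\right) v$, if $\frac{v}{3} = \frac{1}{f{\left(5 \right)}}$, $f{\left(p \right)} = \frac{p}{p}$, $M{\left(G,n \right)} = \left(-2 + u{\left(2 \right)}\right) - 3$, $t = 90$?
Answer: $240$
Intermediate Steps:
$M{\left(G,n \right)} = -10$ ($M{\left(G,n \right)} = \left(-2 - 5\right) - 3 = -7 - 3 = -10$)
$f{\left(p \right)} = 1$
$v = 3$ ($v = \frac{3}{1} = 3 \cdot 1 = 3$)
$\left(M{\left(-9,3 \right)} + t\right) v = \left(-10 + 90\right) 3 = 80 \cdot 3 = 240$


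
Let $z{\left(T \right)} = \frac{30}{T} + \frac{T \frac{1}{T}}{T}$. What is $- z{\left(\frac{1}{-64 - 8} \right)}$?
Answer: $2232$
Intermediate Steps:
$z{\left(T \right)} = \frac{31}{T}$ ($z{\left(T \right)} = \frac{30}{T} + 1 \frac{1}{T} = \frac{30}{T} + \frac{1}{T} = \frac{31}{T}$)
$- z{\left(\frac{1}{-64 - 8} \right)} = - \frac{31}{\frac{1}{-64 - 8}} = - \frac{31}{\frac{1}{-72}} = - \frac{31}{- \frac{1}{72}} = - 31 \left(-72\right) = \left(-1\right) \left(-2232\right) = 2232$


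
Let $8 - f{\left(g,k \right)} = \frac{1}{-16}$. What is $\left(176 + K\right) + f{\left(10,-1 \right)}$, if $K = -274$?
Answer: $- \frac{1439}{16} \approx -89.938$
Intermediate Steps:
$f{\left(g,k \right)} = \frac{129}{16}$ ($f{\left(g,k \right)} = 8 - \frac{1}{-16} = 8 - - \frac{1}{16} = 8 + \frac{1}{16} = \frac{129}{16}$)
$\left(176 + K\right) + f{\left(10,-1 \right)} = \left(176 - 274\right) + \frac{129}{16} = -98 + \frac{129}{16} = - \frac{1439}{16}$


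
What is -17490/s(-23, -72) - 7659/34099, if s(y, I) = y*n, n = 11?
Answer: 54041253/784277 ≈ 68.906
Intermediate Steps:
s(y, I) = 11*y (s(y, I) = y*11 = 11*y)
-17490/s(-23, -72) - 7659/34099 = -17490/(11*(-23)) - 7659/34099 = -17490/(-253) - 7659*1/34099 = -17490*(-1/253) - 7659/34099 = 1590/23 - 7659/34099 = 54041253/784277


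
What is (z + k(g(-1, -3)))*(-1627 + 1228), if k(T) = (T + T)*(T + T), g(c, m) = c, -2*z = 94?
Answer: 17157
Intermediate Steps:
z = -47 (z = -1/2*94 = -47)
k(T) = 4*T**2 (k(T) = (2*T)*(2*T) = 4*T**2)
(z + k(g(-1, -3)))*(-1627 + 1228) = (-47 + 4*(-1)**2)*(-1627 + 1228) = (-47 + 4*1)*(-399) = (-47 + 4)*(-399) = -43*(-399) = 17157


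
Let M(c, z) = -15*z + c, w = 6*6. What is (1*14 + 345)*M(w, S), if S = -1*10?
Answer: 66774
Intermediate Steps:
S = -10
w = 36
M(c, z) = c - 15*z
(1*14 + 345)*M(w, S) = (1*14 + 345)*(36 - 15*(-10)) = (14 + 345)*(36 + 150) = 359*186 = 66774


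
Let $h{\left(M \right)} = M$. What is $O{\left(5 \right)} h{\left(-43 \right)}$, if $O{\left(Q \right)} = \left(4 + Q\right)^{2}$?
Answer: $-3483$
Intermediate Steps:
$O{\left(5 \right)} h{\left(-43 \right)} = \left(4 + 5\right)^{2} \left(-43\right) = 9^{2} \left(-43\right) = 81 \left(-43\right) = -3483$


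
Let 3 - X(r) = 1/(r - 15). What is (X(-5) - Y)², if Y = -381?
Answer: 58997761/400 ≈ 1.4749e+5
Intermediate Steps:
X(r) = 3 - 1/(-15 + r) (X(r) = 3 - 1/(r - 15) = 3 - 1/(-15 + r))
(X(-5) - Y)² = ((-46 + 3*(-5))/(-15 - 5) - 1*(-381))² = ((-46 - 15)/(-20) + 381)² = (-1/20*(-61) + 381)² = (61/20 + 381)² = (7681/20)² = 58997761/400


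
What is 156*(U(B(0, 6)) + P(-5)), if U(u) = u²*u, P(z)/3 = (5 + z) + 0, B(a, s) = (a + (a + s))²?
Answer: 7278336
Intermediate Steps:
B(a, s) = (s + 2*a)²
P(z) = 15 + 3*z (P(z) = 3*((5 + z) + 0) = 3*(5 + z) = 15 + 3*z)
U(u) = u³
156*(U(B(0, 6)) + P(-5)) = 156*(((6 + 2*0)²)³ + (15 + 3*(-5))) = 156*(((6 + 0)²)³ + (15 - 15)) = 156*((6²)³ + 0) = 156*(36³ + 0) = 156*(46656 + 0) = 156*46656 = 7278336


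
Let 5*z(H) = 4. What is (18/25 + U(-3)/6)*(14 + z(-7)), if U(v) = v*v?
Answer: 4107/125 ≈ 32.856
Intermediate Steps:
z(H) = 4/5 (z(H) = (1/5)*4 = 4/5)
U(v) = v**2
(18/25 + U(-3)/6)*(14 + z(-7)) = (18/25 + (-3)**2/6)*(14 + 4/5) = (18*(1/25) + 9*(1/6))*(74/5) = (18/25 + 3/2)*(74/5) = (111/50)*(74/5) = 4107/125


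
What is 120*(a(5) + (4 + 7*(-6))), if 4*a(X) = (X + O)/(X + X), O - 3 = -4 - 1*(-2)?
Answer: -4542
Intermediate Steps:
O = 1 (O = 3 + (-4 - 1*(-2)) = 3 + (-4 + 2) = 3 - 2 = 1)
a(X) = (1 + X)/(8*X) (a(X) = ((X + 1)/(X + X))/4 = ((1 + X)/((2*X)))/4 = ((1 + X)*(1/(2*X)))/4 = ((1 + X)/(2*X))/4 = (1 + X)/(8*X))
120*(a(5) + (4 + 7*(-6))) = 120*((1/8)*(1 + 5)/5 + (4 + 7*(-6))) = 120*((1/8)*(1/5)*6 + (4 - 42)) = 120*(3/20 - 38) = 120*(-757/20) = -4542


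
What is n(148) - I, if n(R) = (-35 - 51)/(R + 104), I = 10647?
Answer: -1341565/126 ≈ -10647.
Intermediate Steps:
n(R) = -86/(104 + R)
n(148) - I = -86/(104 + 148) - 1*10647 = -86/252 - 10647 = -86*1/252 - 10647 = -43/126 - 10647 = -1341565/126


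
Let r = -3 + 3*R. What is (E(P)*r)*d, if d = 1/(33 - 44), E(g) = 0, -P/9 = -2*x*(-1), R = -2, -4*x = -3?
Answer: 0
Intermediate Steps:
x = ¾ (x = -¼*(-3) = ¾ ≈ 0.75000)
P = -27/2 (P = -9*(-2*¾)*(-1) = -(-27)*(-1)/2 = -9*3/2 = -27/2 ≈ -13.500)
r = -9 (r = -3 + 3*(-2) = -3 - 6 = -9)
d = -1/11 (d = 1/(-11) = -1/11 ≈ -0.090909)
(E(P)*r)*d = (0*(-9))*(-1/11) = 0*(-1/11) = 0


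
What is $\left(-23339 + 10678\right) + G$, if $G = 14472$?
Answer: $1811$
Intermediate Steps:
$\left(-23339 + 10678\right) + G = \left(-23339 + 10678\right) + 14472 = -12661 + 14472 = 1811$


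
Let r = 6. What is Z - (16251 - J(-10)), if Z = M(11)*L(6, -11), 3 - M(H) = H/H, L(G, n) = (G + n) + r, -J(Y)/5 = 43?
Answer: -16464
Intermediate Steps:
J(Y) = -215 (J(Y) = -5*43 = -215)
L(G, n) = 6 + G + n (L(G, n) = (G + n) + 6 = 6 + G + n)
M(H) = 2 (M(H) = 3 - H/H = 3 - 1*1 = 3 - 1 = 2)
Z = 2 (Z = 2*(6 + 6 - 11) = 2*1 = 2)
Z - (16251 - J(-10)) = 2 - (16251 - 1*(-215)) = 2 - (16251 + 215) = 2 - 1*16466 = 2 - 16466 = -16464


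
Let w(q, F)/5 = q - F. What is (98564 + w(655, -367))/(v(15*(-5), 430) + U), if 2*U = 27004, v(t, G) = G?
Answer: 17279/2322 ≈ 7.4414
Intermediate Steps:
w(q, F) = -5*F + 5*q (w(q, F) = 5*(q - F) = -5*F + 5*q)
U = 13502 (U = (½)*27004 = 13502)
(98564 + w(655, -367))/(v(15*(-5), 430) + U) = (98564 + (-5*(-367) + 5*655))/(430 + 13502) = (98564 + (1835 + 3275))/13932 = (98564 + 5110)*(1/13932) = 103674*(1/13932) = 17279/2322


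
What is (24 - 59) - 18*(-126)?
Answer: 2233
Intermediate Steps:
(24 - 59) - 18*(-126) = -35 + 2268 = 2233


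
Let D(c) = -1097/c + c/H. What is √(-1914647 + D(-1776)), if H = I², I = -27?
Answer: I*√30573142968729/3996 ≈ 1383.7*I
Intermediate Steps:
H = 729 (H = (-27)² = 729)
D(c) = -1097/c + c/729
√(-1914647 + D(-1776)) = √(-1914647 + (-1097/(-1776) + (1/729)*(-1776))) = √(-1914647 + (-1097*(-1/1776) - 592/243)) = √(-1914647 + (1097/1776 - 592/243)) = √(-1914647 - 261607/143856) = √(-275433720439/143856) = I*√30573142968729/3996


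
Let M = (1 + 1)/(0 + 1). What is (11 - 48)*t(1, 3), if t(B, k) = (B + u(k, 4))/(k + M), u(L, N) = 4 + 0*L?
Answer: -37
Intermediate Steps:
u(L, N) = 4 (u(L, N) = 4 + 0 = 4)
M = 2 (M = 2/1 = 2*1 = 2)
t(B, k) = (4 + B)/(2 + k) (t(B, k) = (B + 4)/(k + 2) = (4 + B)/(2 + k))
(11 - 48)*t(1, 3) = (11 - 48)*((4 + 1)/(2 + 3)) = -37*5/5 = -37*1 = -37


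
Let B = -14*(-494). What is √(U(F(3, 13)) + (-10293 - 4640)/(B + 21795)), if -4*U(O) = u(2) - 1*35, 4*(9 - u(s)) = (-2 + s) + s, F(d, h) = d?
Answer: √80518219418/114844 ≈ 2.4708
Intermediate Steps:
u(s) = 19/2 - s/2 (u(s) = 9 - ((-2 + s) + s)/4 = 9 - (-2 + 2*s)/4 = 9 + (½ - s/2) = 19/2 - s/2)
B = 6916
U(O) = 53/8 (U(O) = -((19/2 - ½*2) - 1*35)/4 = -((19/2 - 1) - 35)/4 = -(17/2 - 35)/4 = -¼*(-53/2) = 53/8)
√(U(F(3, 13)) + (-10293 - 4640)/(B + 21795)) = √(53/8 + (-10293 - 4640)/(6916 + 21795)) = √(53/8 - 14933/28711) = √(1402219/229688) = √80518219418/114844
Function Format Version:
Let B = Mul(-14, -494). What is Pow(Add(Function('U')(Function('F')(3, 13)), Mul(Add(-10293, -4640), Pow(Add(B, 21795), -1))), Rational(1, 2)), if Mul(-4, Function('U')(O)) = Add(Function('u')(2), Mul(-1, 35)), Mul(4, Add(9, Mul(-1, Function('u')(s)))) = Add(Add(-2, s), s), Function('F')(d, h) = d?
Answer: Mul(Rational(1, 114844), Pow(80518219418, Rational(1, 2))) ≈ 2.4708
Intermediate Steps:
Function('u')(s) = Add(Rational(19, 2), Mul(Rational(-1, 2), s)) (Function('u')(s) = Add(9, Mul(Rational(-1, 4), Add(Add(-2, s), s))) = Add(9, Mul(Rational(-1, 4), Add(-2, Mul(2, s)))) = Add(9, Add(Rational(1, 2), Mul(Rational(-1, 2), s))) = Add(Rational(19, 2), Mul(Rational(-1, 2), s)))
B = 6916
Function('U')(O) = Rational(53, 8) (Function('U')(O) = Mul(Rational(-1, 4), Add(Add(Rational(19, 2), Mul(Rational(-1, 2), 2)), Mul(-1, 35))) = Mul(Rational(-1, 4), Add(Add(Rational(19, 2), -1), -35)) = Mul(Rational(-1, 4), Add(Rational(17, 2), -35)) = Mul(Rational(-1, 4), Rational(-53, 2)) = Rational(53, 8))
Pow(Add(Function('U')(Function('F')(3, 13)), Mul(Add(-10293, -4640), Pow(Add(B, 21795), -1))), Rational(1, 2)) = Pow(Add(Rational(53, 8), Mul(Add(-10293, -4640), Pow(Add(6916, 21795), -1))), Rational(1, 2)) = Pow(Add(Rational(53, 8), Mul(-14933, Pow(28711, -1))), Rational(1, 2)) = Pow(Add(Rational(53, 8), Mul(-14933, Rational(1, 28711))), Rational(1, 2)) = Pow(Add(Rational(53, 8), Rational(-14933, 28711)), Rational(1, 2)) = Pow(Rational(1402219, 229688), Rational(1, 2)) = Mul(Rational(1, 114844), Pow(80518219418, Rational(1, 2)))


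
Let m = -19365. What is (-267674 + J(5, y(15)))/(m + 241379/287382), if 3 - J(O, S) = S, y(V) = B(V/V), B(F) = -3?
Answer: 76922965176/5564911051 ≈ 13.823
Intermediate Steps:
y(V) = -3
J(O, S) = 3 - S
(-267674 + J(5, y(15)))/(m + 241379/287382) = (-267674 + (3 - 1*(-3)))/(-19365 + 241379/287382) = (-267674 + (3 + 3))/(-19365 + 241379*(1/287382)) = (-267674 + 6)/(-19365 + 241379/287382) = -267668/(-5564911051/287382) = -267668*(-287382/5564911051) = 76922965176/5564911051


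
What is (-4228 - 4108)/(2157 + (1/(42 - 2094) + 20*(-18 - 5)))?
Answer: -17105472/3482243 ≈ -4.9122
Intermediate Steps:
(-4228 - 4108)/(2157 + (1/(42 - 2094) + 20*(-18 - 5))) = -8336/(2157 + (1/(-2052) + 20*(-23))) = -8336/(2157 + (-1/2052 - 460)) = -8336/(2157 - 943921/2052) = -8336/3482243/2052 = -8336*2052/3482243 = -17105472/3482243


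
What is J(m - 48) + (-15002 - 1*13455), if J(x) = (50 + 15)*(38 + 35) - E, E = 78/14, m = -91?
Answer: -166023/7 ≈ -23718.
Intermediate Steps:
E = 39/7 (E = 78*(1/14) = 39/7 ≈ 5.5714)
J(x) = 33176/7 (J(x) = (50 + 15)*(38 + 35) - 1*39/7 = 65*73 - 39/7 = 4745 - 39/7 = 33176/7)
J(m - 48) + (-15002 - 1*13455) = 33176/7 + (-15002 - 1*13455) = 33176/7 + (-15002 - 13455) = 33176/7 - 28457 = -166023/7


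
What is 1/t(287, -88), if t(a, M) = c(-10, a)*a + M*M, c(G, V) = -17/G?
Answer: 10/82319 ≈ 0.00012148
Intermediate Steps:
t(a, M) = M**2 + 17*a/10 (t(a, M) = (-17/(-10))*a + M*M = (-17*(-1/10))*a + M**2 = 17*a/10 + M**2 = M**2 + 17*a/10)
1/t(287, -88) = 1/((-88)**2 + (17/10)*287) = 1/(7744 + 4879/10) = 1/(82319/10) = 10/82319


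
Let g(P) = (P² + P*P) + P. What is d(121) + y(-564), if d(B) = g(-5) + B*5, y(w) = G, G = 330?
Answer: 980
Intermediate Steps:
y(w) = 330
g(P) = P + 2*P² (g(P) = (P² + P²) + P = 2*P² + P = P + 2*P²)
d(B) = 45 + 5*B (d(B) = -5*(1 + 2*(-5)) + B*5 = -5*(1 - 10) + 5*B = -5*(-9) + 5*B = 45 + 5*B)
d(121) + y(-564) = (45 + 5*121) + 330 = (45 + 605) + 330 = 650 + 330 = 980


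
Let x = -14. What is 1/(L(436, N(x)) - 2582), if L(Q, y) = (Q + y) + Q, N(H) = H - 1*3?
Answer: -1/1727 ≈ -0.00057904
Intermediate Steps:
N(H) = -3 + H (N(H) = H - 3 = -3 + H)
L(Q, y) = y + 2*Q
1/(L(436, N(x)) - 2582) = 1/(((-3 - 14) + 2*436) - 2582) = 1/((-17 + 872) - 2582) = 1/(855 - 2582) = 1/(-1727) = -1/1727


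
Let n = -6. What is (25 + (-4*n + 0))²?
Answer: 2401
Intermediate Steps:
(25 + (-4*n + 0))² = (25 + (-4*(-6) + 0))² = (25 + (24 + 0))² = (25 + 24)² = 49² = 2401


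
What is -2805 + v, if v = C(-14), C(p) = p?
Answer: -2819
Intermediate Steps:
v = -14
-2805 + v = -2805 - 14 = -2819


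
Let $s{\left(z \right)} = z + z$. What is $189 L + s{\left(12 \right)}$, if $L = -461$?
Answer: $-87105$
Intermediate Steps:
$s{\left(z \right)} = 2 z$
$189 L + s{\left(12 \right)} = 189 \left(-461\right) + 2 \cdot 12 = -87129 + 24 = -87105$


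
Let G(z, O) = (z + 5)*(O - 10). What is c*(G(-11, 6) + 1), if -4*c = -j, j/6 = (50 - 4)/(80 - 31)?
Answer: 1725/49 ≈ 35.204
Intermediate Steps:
j = 276/49 (j = 6*((50 - 4)/(80 - 31)) = 6*(46/49) = 276/49 ≈ 5.6327)
G(z, O) = (-10 + O)*(5 + z) (G(z, O) = (5 + z)*(-10 + O) = (-10 + O)*(5 + z))
c = 69/49 (c = -(-1)*276/(4*49) = -1/4*(-276/49) = 69/49 ≈ 1.4082)
c*(G(-11, 6) + 1) = 69*((-50 - 10*(-11) + 5*6 + 6*(-11)) + 1)/49 = 69*((-50 + 110 + 30 - 66) + 1)/49 = 69*(24 + 1)/49 = (69/49)*25 = 1725/49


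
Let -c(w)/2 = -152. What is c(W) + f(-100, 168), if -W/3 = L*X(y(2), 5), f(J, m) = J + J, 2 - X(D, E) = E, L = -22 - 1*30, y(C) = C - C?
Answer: 104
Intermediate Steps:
y(C) = 0
L = -52 (L = -22 - 30 = -52)
X(D, E) = 2 - E
f(J, m) = 2*J
W = -468 (W = -(-156)*(2 - 1*5) = -(-156)*(2 - 5) = -(-156)*(-3) = -3*156 = -468)
c(w) = 304 (c(w) = -2*(-152) = 304)
c(W) + f(-100, 168) = 304 + 2*(-100) = 304 - 200 = 104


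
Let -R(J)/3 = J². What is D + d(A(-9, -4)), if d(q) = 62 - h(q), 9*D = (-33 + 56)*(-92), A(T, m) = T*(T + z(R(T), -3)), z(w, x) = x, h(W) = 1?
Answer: -1567/9 ≈ -174.11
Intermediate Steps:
R(J) = -3*J²
A(T, m) = T*(-3 + T) (A(T, m) = T*(T - 3) = T*(-3 + T))
D = -2116/9 (D = ((-33 + 56)*(-92))/9 = (23*(-92))/9 = (⅑)*(-2116) = -2116/9 ≈ -235.11)
d(q) = 61 (d(q) = 62 - 1*1 = 62 - 1 = 61)
D + d(A(-9, -4)) = -2116/9 + 61 = -1567/9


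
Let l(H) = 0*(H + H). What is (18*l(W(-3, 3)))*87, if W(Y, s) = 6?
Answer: 0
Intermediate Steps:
l(H) = 0 (l(H) = 0*(2*H) = 0)
(18*l(W(-3, 3)))*87 = (18*0)*87 = 0*87 = 0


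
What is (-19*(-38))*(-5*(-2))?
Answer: 7220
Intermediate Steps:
(-19*(-38))*(-5*(-2)) = 722*10 = 7220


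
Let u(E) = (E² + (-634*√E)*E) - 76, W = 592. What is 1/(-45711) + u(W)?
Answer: 16016585867/45711 - 1501312*√37 ≈ -8.7817e+6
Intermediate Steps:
u(E) = -76 + E² - 634*E^(3/2) (u(E) = (E² - 634*E^(3/2)) - 76 = -76 + E² - 634*E^(3/2))
1/(-45711) + u(W) = 1/(-45711) + (-76 + 592² - 1501312*√37) = -1/45711 + (-76 + 350464 - 1501312*√37) = -1/45711 + (350388 - 1501312*√37) = 16016585867/45711 - 1501312*√37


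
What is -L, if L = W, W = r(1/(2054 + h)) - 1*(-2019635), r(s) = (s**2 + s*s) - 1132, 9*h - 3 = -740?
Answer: -635882946599665/315027001 ≈ -2.0185e+6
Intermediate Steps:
h = -737/9 (h = 1/3 + (1/9)*(-740) = 1/3 - 740/9 = -737/9 ≈ -81.889)
r(s) = -1132 + 2*s**2 (r(s) = (s**2 + s**2) - 1132 = 2*s**2 - 1132 = -1132 + 2*s**2)
W = 635882946599665/315027001 (W = (-1132 + 2*(1/(2054 - 737/9))**2) - 1*(-2019635) = (-1132 + 2*(1/(17749/9))**2) + 2019635 = (-1132 + 2*(9/17749)**2) + 2019635 = (-1132 + 2*(81/315027001)) + 2019635 = (-1132 + 162/315027001) + 2019635 = -356610564970/315027001 + 2019635 = 635882946599665/315027001 ≈ 2.0185e+6)
L = 635882946599665/315027001 ≈ 2.0185e+6
-L = -1*635882946599665/315027001 = -635882946599665/315027001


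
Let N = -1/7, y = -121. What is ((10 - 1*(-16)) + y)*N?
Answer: 95/7 ≈ 13.571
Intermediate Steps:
N = -⅐ (N = -1*⅐ = -⅐ ≈ -0.14286)
((10 - 1*(-16)) + y)*N = ((10 - 1*(-16)) - 121)*(-⅐) = ((10 + 16) - 121)*(-⅐) = (26 - 121)*(-⅐) = -95*(-⅐) = 95/7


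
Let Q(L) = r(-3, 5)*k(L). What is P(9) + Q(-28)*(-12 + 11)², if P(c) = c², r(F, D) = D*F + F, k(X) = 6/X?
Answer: 594/7 ≈ 84.857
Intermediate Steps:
r(F, D) = F + D*F
Q(L) = -108/L (Q(L) = (-3*(1 + 5))*(6/L) = (-3*6)*(6/L) = -108/L)
P(9) + Q(-28)*(-12 + 11)² = 9² + (-108/(-28))*(-12 + 11)² = 81 - 108*(-1/28)*(-1)² = 81 + (27/7)*1 = 81 + 27/7 = 594/7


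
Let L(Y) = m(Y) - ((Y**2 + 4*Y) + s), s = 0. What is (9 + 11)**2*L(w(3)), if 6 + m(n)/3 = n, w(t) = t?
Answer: -12000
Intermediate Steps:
m(n) = -18 + 3*n
L(Y) = -18 - Y - Y**2 (L(Y) = (-18 + 3*Y) - ((Y**2 + 4*Y) + 0) = (-18 + 3*Y) - (Y**2 + 4*Y) = (-18 + 3*Y) + (-Y**2 - 4*Y) = -18 - Y - Y**2)
(9 + 11)**2*L(w(3)) = (9 + 11)**2*(-18 - 1*3 - 1*3**2) = 20**2*(-18 - 3 - 1*9) = 400*(-18 - 3 - 9) = 400*(-30) = -12000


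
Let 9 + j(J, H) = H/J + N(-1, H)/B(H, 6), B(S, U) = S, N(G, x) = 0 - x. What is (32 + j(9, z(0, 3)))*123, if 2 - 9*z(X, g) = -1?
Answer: 24395/9 ≈ 2710.6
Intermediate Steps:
N(G, x) = -x
z(X, g) = ⅓ (z(X, g) = 2/9 - ⅑*(-1) = 2/9 + ⅑ = ⅓)
j(J, H) = -10 + H/J (j(J, H) = -9 + (H/J + (-H)/H) = -9 + (H/J - 1) = -9 + (-1 + H/J) = -10 + H/J)
(32 + j(9, z(0, 3)))*123 = (32 + (-10 + (⅓)/9))*123 = (32 + (-10 + (⅓)*(⅑)))*123 = (32 + (-10 + 1/27))*123 = (32 - 269/27)*123 = (595/27)*123 = 24395/9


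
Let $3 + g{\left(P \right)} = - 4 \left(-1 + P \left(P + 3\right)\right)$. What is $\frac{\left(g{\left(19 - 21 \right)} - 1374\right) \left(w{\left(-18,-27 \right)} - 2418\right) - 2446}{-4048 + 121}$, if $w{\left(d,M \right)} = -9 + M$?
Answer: $- \frac{3347264}{3927} \approx -852.37$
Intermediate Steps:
$g{\left(P \right)} = 1 - 4 P \left(3 + P\right)$ ($g{\left(P \right)} = -3 - 4 \left(-1 + P \left(P + 3\right)\right) = -3 - 4 \left(-1 + P \left(3 + P\right)\right) = -3 - \left(-4 + 4 P \left(3 + P\right)\right) = 1 - 4 P \left(3 + P\right)$)
$\frac{\left(g{\left(19 - 21 \right)} - 1374\right) \left(w{\left(-18,-27 \right)} - 2418\right) - 2446}{-4048 + 121} = \frac{\left(\left(1 - 12 \left(19 - 21\right) - 4 \left(19 - 21\right)^{2}\right) - 1374\right) \left(\left(-9 - 27\right) - 2418\right) - 2446}{-4048 + 121} = \frac{\left(\left(1 - 12 \left(19 - 21\right) - 4 \left(19 - 21\right)^{2}\right) - 1374\right) \left(-36 - 2418\right) - 2446}{-3927} = \left(\left(\left(1 - -24 - 4 \left(-2\right)^{2}\right) - 1374\right) \left(-2454\right) - 2446\right) \left(- \frac{1}{3927}\right) = \left(\left(\left(1 + 24 - 16\right) - 1374\right) \left(-2454\right) - 2446\right) \left(- \frac{1}{3927}\right) = \left(\left(9 - 1374\right) \left(-2454\right) - 2446\right) \left(- \frac{1}{3927}\right) = \left(\left(-1365\right) \left(-2454\right) - 2446\right) \left(- \frac{1}{3927}\right) = \left(3349710 - 2446\right) \left(- \frac{1}{3927}\right) = 3347264 \left(- \frac{1}{3927}\right) = - \frac{3347264}{3927}$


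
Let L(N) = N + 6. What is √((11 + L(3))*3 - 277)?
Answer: I*√217 ≈ 14.731*I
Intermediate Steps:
L(N) = 6 + N
√((11 + L(3))*3 - 277) = √((11 + (6 + 3))*3 - 277) = √((11 + 9)*3 - 277) = √(20*3 - 277) = √(60 - 277) = √(-217) = I*√217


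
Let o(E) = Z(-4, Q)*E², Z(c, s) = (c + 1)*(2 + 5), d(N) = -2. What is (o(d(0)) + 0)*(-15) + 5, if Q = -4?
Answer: 1265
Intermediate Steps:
Z(c, s) = 7 + 7*c (Z(c, s) = (1 + c)*7 = 7 + 7*c)
o(E) = -21*E² (o(E) = (7 + 7*(-4))*E² = (7 - 28)*E² = -21*E²)
(o(d(0)) + 0)*(-15) + 5 = (-21*(-2)² + 0)*(-15) + 5 = (-21*4 + 0)*(-15) + 5 = (-84 + 0)*(-15) + 5 = -84*(-15) + 5 = 1260 + 5 = 1265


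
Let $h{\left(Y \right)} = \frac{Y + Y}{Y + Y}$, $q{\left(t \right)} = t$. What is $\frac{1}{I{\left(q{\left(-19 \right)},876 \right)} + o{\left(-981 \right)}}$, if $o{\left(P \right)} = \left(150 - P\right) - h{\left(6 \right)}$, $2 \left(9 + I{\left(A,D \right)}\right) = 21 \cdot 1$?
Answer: $\frac{2}{2263} \approx 0.00088378$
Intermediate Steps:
$h{\left(Y \right)} = 1$ ($h{\left(Y \right)} = \frac{2 Y}{2 Y} = 2 Y \frac{1}{2 Y} = 1$)
$I{\left(A,D \right)} = \frac{3}{2}$ ($I{\left(A,D \right)} = -9 + \frac{21 \cdot 1}{2} = -9 + \frac{1}{2} \cdot 21 = -9 + \frac{21}{2} = \frac{3}{2}$)
$o{\left(P \right)} = 149 - P$ ($o{\left(P \right)} = \left(150 - P\right) - 1 = 149 - P$)
$\frac{1}{I{\left(q{\left(-19 \right)},876 \right)} + o{\left(-981 \right)}} = \frac{1}{\frac{3}{2} + \left(149 - -981\right)} = \frac{1}{\frac{3}{2} + \left(149 + 981\right)} = \frac{1}{\frac{3}{2} + 1130} = \frac{1}{\frac{2263}{2}} = \frac{2}{2263}$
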